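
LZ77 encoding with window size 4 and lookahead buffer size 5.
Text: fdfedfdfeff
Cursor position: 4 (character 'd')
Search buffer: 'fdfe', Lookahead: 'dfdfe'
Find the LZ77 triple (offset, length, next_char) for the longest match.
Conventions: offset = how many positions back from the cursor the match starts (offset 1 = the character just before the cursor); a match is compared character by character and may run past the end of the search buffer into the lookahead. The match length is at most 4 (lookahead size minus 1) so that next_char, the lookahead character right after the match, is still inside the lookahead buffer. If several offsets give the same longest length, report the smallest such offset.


Try each offset into the search buffer:
  offset=1 (pos 3, char 'e'): match length 0
  offset=2 (pos 2, char 'f'): match length 0
  offset=3 (pos 1, char 'd'): match length 2
  offset=4 (pos 0, char 'f'): match length 0
Longest match has length 2 at offset 3.
next_char = character at position 4 + 2 = 6 -> 'd'

Best match: offset=3, length=2 (matching 'df' starting at position 1)
LZ77 triple: (3, 2, 'd')


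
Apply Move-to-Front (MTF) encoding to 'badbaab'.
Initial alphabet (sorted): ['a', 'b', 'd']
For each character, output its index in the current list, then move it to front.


MTF encoding:
'b': index 1 in ['a', 'b', 'd'] -> ['b', 'a', 'd']
'a': index 1 in ['b', 'a', 'd'] -> ['a', 'b', 'd']
'd': index 2 in ['a', 'b', 'd'] -> ['d', 'a', 'b']
'b': index 2 in ['d', 'a', 'b'] -> ['b', 'd', 'a']
'a': index 2 in ['b', 'd', 'a'] -> ['a', 'b', 'd']
'a': index 0 in ['a', 'b', 'd'] -> ['a', 'b', 'd']
'b': index 1 in ['a', 'b', 'd'] -> ['b', 'a', 'd']


Output: [1, 1, 2, 2, 2, 0, 1]


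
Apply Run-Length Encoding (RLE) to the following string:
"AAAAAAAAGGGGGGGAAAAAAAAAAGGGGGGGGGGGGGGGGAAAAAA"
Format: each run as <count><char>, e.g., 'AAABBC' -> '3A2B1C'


Scanning runs left to right:
  i=0: run of 'A' x 8 -> '8A'
  i=8: run of 'G' x 7 -> '7G'
  i=15: run of 'A' x 10 -> '10A'
  i=25: run of 'G' x 16 -> '16G'
  i=41: run of 'A' x 6 -> '6A'

RLE = 8A7G10A16G6A


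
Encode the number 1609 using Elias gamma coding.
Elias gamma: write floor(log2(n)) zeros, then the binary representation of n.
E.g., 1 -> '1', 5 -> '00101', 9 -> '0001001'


num_bits = floor(log2(1609)) + 1 = 11
leading_zeros = num_bits - 1 = 10
binary(1609) = 11001001001

Elias gamma(1609) = '0000000000' + '11001001001' = 000000000011001001001 (21 bits)


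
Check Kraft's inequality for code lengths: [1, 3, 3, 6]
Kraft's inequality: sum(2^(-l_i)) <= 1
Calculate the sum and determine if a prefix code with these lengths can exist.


Sum = 2^(-1) + 2^(-3) + 2^(-3) + 2^(-6)
    = 0.5 + 0.125 + 0.125 + 0.015625
    = 49/64 = 0.765625
Since 0.765625 <= 1, Kraft's inequality IS satisfied.
A prefix code with these lengths CAN exist.

Kraft sum = 0.765625. Satisfied.


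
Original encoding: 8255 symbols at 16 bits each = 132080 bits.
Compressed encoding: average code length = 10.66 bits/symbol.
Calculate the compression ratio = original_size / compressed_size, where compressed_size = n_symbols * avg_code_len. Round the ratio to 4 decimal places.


original_size = n_symbols * orig_bits = 8255 * 16 = 132080 bits
compressed_size = n_symbols * avg_code_len = 8255 * 10.66 = 87998.3 bits
ratio = original_size / compressed_size = 132080 / 87998.3 = 1.5009

Compression ratio = 1.5009


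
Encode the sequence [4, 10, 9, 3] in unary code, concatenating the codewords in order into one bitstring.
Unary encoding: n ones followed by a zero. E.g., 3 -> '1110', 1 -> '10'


Encode each number as n ones followed by a terminating 0:
  4 -> 11110 (5 bits)
  10 -> 11111111110 (11 bits)
  9 -> 1111111110 (10 bits)
  3 -> 1110 (4 bits)
Total length = 5 + 11 + 10 + 4 = 30 bits.

Unary([4, 10, 9, 3]) = 111101111111111011111111101110 (30 bits)


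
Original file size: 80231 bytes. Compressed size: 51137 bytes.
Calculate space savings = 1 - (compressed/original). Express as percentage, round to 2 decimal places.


ratio = compressed/original = 51137/80231 = 0.637372
savings = 1 - ratio = 1 - 0.637372 = 0.362628
as a percentage: 0.362628 * 100 = 36.26%

Space savings = 1 - 51137/80231 = 36.26%


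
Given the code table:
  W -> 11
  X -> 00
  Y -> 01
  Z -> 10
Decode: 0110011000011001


Decoding:
01 -> Y
10 -> Z
01 -> Y
10 -> Z
00 -> X
01 -> Y
10 -> Z
01 -> Y


Result: YZYZXYZY


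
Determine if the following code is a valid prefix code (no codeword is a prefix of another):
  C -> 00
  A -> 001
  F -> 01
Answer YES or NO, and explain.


Checking each pair (does one codeword prefix another?):
  C='00' vs A='001': prefix -- VIOLATION

NO -- this is NOT a valid prefix code. C (00) is a prefix of A (001).


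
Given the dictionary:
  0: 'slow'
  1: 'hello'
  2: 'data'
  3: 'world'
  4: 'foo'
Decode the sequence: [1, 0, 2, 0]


Look up each index in the dictionary:
  1 -> 'hello'
  0 -> 'slow'
  2 -> 'data'
  0 -> 'slow'

Decoded: "hello slow data slow"


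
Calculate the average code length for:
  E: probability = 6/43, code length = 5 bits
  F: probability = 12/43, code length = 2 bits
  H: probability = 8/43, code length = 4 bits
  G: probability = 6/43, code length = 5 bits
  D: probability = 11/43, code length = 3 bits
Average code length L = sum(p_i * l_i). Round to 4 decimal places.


Weighted contributions p_i * l_i:
  E: (6/43) * 5 = 30/43
  F: (12/43) * 2 = 24/43
  H: (8/43) * 4 = 32/43
  G: (6/43) * 5 = 30/43
  D: (11/43) * 3 = 33/43
Sum = (30 + 24 + 32 + 30 + 33)/43 = 149/43

L = 149/43 = 3.4651 bits/symbol


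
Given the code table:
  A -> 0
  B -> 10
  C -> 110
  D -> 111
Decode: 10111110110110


Decoding:
10 -> B
111 -> D
110 -> C
110 -> C
110 -> C


Result: BDCCC


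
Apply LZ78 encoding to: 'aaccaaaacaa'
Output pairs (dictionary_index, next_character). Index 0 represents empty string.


LZ78 encoding steps:
Dictionary: {0: ''}
Step 1: w='' (idx 0), next='a' -> output (0, 'a'), add 'a' as idx 1
Step 2: w='a' (idx 1), next='c' -> output (1, 'c'), add 'ac' as idx 2
Step 3: w='' (idx 0), next='c' -> output (0, 'c'), add 'c' as idx 3
Step 4: w='a' (idx 1), next='a' -> output (1, 'a'), add 'aa' as idx 4
Step 5: w='aa' (idx 4), next='c' -> output (4, 'c'), add 'aac' as idx 5
Step 6: w='aa' (idx 4), end of input -> output (4, '')


Encoded: [(0, 'a'), (1, 'c'), (0, 'c'), (1, 'a'), (4, 'c'), (4, '')]


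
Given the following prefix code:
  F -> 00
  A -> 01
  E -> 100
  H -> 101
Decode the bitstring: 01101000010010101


Decoding step by step:
Bits 01 -> A
Bits 101 -> H
Bits 00 -> F
Bits 00 -> F
Bits 100 -> E
Bits 101 -> H
Bits 01 -> A


Decoded message: AHFFEHA


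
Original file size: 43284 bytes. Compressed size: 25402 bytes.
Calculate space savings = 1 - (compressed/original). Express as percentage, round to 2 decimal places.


ratio = compressed/original = 25402/43284 = 0.586868
savings = 1 - ratio = 1 - 0.586868 = 0.413132
as a percentage: 0.413132 * 100 = 41.31%

Space savings = 1 - 25402/43284 = 41.31%


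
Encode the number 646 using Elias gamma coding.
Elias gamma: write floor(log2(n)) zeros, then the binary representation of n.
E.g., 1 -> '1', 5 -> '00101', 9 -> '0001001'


num_bits = floor(log2(646)) + 1 = 10
leading_zeros = num_bits - 1 = 9
binary(646) = 1010000110

Elias gamma(646) = '000000000' + '1010000110' = 0000000001010000110 (19 bits)


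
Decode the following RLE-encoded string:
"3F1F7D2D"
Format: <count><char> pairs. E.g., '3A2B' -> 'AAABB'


Expanding each <count><char> pair:
  3F -> 'FFF'
  1F -> 'F'
  7D -> 'DDDDDDD'
  2D -> 'DD'

Decoded = FFFFDDDDDDDDD


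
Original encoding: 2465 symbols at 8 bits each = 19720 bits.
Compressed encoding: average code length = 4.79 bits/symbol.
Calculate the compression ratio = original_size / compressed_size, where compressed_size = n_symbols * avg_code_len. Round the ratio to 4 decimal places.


original_size = n_symbols * orig_bits = 2465 * 8 = 19720 bits
compressed_size = n_symbols * avg_code_len = 2465 * 4.79 = 11807.35 bits
ratio = original_size / compressed_size = 19720 / 11807.35 = 1.6701

Compression ratio = 1.6701


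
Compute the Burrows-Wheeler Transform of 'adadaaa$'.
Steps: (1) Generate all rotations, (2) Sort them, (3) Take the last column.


Rotations (sorted):
  0: $adadaaa -> last char: a
  1: a$adadaa -> last char: a
  2: aa$adada -> last char: a
  3: aaa$adad -> last char: d
  4: adaaa$ad -> last char: d
  5: adadaaa$ -> last char: $
  6: daaa$ada -> last char: a
  7: dadaaa$a -> last char: a


BWT = aaadd$aa


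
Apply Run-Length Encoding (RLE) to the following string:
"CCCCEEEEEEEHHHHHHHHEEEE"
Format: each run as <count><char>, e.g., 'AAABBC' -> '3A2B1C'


Scanning runs left to right:
  i=0: run of 'C' x 4 -> '4C'
  i=4: run of 'E' x 7 -> '7E'
  i=11: run of 'H' x 8 -> '8H'
  i=19: run of 'E' x 4 -> '4E'

RLE = 4C7E8H4E


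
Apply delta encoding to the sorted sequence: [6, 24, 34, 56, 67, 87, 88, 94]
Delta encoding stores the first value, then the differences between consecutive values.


First value: 6
Deltas:
  24 - 6 = 18
  34 - 24 = 10
  56 - 34 = 22
  67 - 56 = 11
  87 - 67 = 20
  88 - 87 = 1
  94 - 88 = 6


Delta encoded: [6, 18, 10, 22, 11, 20, 1, 6]


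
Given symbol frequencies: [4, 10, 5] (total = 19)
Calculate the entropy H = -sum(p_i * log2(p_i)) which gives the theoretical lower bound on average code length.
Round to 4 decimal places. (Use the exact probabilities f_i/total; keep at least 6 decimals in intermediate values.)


Per-symbol terms -p_i * log2(p_i) with p_i = f_i/19:
  p = 4/19 = 0.210526: log2(p) = -2.247928, -p*log2(p) = 0.473248
  p = 10/19 = 0.526316: log2(p) = -0.925999, -p*log2(p) = 0.487368
  p = 5/19 = 0.263158: log2(p) = -1.925999, -p*log2(p) = 0.506842
H = 0.473248 + 0.487368 + 0.506842 = 1.467458

H = 1.4675 bits/symbol


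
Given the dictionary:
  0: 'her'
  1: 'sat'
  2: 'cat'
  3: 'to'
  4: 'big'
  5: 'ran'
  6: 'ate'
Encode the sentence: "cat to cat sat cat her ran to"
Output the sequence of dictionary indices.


Look up each word in the dictionary:
  'cat' -> 2
  'to' -> 3
  'cat' -> 2
  'sat' -> 1
  'cat' -> 2
  'her' -> 0
  'ran' -> 5
  'to' -> 3

Encoded: [2, 3, 2, 1, 2, 0, 5, 3]


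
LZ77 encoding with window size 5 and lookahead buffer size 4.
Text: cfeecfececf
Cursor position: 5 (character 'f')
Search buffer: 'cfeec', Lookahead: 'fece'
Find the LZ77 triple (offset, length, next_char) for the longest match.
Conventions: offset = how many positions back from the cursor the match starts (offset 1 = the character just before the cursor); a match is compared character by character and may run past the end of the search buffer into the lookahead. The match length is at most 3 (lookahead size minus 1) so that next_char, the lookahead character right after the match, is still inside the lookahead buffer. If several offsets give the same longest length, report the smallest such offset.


Try each offset into the search buffer:
  offset=1 (pos 4, char 'c'): match length 0
  offset=2 (pos 3, char 'e'): match length 0
  offset=3 (pos 2, char 'e'): match length 0
  offset=4 (pos 1, char 'f'): match length 2
  offset=5 (pos 0, char 'c'): match length 0
Longest match has length 2 at offset 4.
next_char = character at position 5 + 2 = 7 -> 'c'

Best match: offset=4, length=2 (matching 'fe' starting at position 1)
LZ77 triple: (4, 2, 'c')


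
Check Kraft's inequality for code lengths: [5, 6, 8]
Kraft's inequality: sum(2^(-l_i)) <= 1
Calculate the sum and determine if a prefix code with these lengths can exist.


Sum = 2^(-5) + 2^(-6) + 2^(-8)
    = 0.03125 + 0.015625 + 0.00390625
    = 13/256 = 0.05078125
Since 0.05078125 <= 1, Kraft's inequality IS satisfied.
A prefix code with these lengths CAN exist.

Kraft sum = 0.05078125. Satisfied.


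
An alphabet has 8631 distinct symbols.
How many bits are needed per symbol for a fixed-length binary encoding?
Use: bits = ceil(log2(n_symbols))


log2(8631) = 13.0753
Bracket: 2^13 = 8192 < 8631 <= 2^14 = 16384
So ceil(log2(8631)) = 14

bits = ceil(log2(8631)) = ceil(13.0753) = 14 bits


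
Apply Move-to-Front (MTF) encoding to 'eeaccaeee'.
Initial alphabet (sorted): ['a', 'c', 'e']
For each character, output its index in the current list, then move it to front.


MTF encoding:
'e': index 2 in ['a', 'c', 'e'] -> ['e', 'a', 'c']
'e': index 0 in ['e', 'a', 'c'] -> ['e', 'a', 'c']
'a': index 1 in ['e', 'a', 'c'] -> ['a', 'e', 'c']
'c': index 2 in ['a', 'e', 'c'] -> ['c', 'a', 'e']
'c': index 0 in ['c', 'a', 'e'] -> ['c', 'a', 'e']
'a': index 1 in ['c', 'a', 'e'] -> ['a', 'c', 'e']
'e': index 2 in ['a', 'c', 'e'] -> ['e', 'a', 'c']
'e': index 0 in ['e', 'a', 'c'] -> ['e', 'a', 'c']
'e': index 0 in ['e', 'a', 'c'] -> ['e', 'a', 'c']


Output: [2, 0, 1, 2, 0, 1, 2, 0, 0]


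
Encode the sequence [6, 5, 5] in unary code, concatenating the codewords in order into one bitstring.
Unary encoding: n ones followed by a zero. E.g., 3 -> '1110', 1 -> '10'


Encode each number as n ones followed by a terminating 0:
  6 -> 1111110 (7 bits)
  5 -> 111110 (6 bits)
  5 -> 111110 (6 bits)
Total length = 7 + 6 + 6 = 19 bits.

Unary([6, 5, 5]) = 1111110111110111110 (19 bits)


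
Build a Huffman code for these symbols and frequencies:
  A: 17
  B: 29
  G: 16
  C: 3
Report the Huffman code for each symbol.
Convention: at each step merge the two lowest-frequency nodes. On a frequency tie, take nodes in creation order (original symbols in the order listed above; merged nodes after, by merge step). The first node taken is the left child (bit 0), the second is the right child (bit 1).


Huffman tree construction:
Step 1: Merge C(3) + G(16) = 19
Step 2: Merge A(17) + (C+G)(19) = 36
Step 3: Merge B(29) + (A+(C+G))(36) = 65
Read each symbol's code off the tree from the root (left child = 0, right child = 1).

Codes:
  A: 10 (length 2)
  B: 0 (length 1)
  G: 111 (length 3)
  C: 110 (length 3)
Average code length: 120/65 = 1.8462 bits/symbol


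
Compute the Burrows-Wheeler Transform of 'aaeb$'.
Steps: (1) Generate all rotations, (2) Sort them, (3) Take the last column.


Rotations (sorted):
  0: $aaeb -> last char: b
  1: aaeb$ -> last char: $
  2: aeb$a -> last char: a
  3: b$aae -> last char: e
  4: eb$aa -> last char: a


BWT = b$aea


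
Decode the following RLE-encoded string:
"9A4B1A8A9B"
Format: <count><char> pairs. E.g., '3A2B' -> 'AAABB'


Expanding each <count><char> pair:
  9A -> 'AAAAAAAAA'
  4B -> 'BBBB'
  1A -> 'A'
  8A -> 'AAAAAAAA'
  9B -> 'BBBBBBBBB'

Decoded = AAAAAAAAABBBBAAAAAAAAABBBBBBBBB


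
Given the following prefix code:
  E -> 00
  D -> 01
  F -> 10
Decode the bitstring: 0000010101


Decoding step by step:
Bits 00 -> E
Bits 00 -> E
Bits 01 -> D
Bits 01 -> D
Bits 01 -> D


Decoded message: EEDDD


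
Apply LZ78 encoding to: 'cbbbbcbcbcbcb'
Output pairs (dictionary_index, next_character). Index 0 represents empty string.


LZ78 encoding steps:
Dictionary: {0: ''}
Step 1: w='' (idx 0), next='c' -> output (0, 'c'), add 'c' as idx 1
Step 2: w='' (idx 0), next='b' -> output (0, 'b'), add 'b' as idx 2
Step 3: w='b' (idx 2), next='b' -> output (2, 'b'), add 'bb' as idx 3
Step 4: w='b' (idx 2), next='c' -> output (2, 'c'), add 'bc' as idx 4
Step 5: w='bc' (idx 4), next='b' -> output (4, 'b'), add 'bcb' as idx 5
Step 6: w='c' (idx 1), next='b' -> output (1, 'b'), add 'cb' as idx 6
Step 7: w='cb' (idx 6), end of input -> output (6, '')


Encoded: [(0, 'c'), (0, 'b'), (2, 'b'), (2, 'c'), (4, 'b'), (1, 'b'), (6, '')]


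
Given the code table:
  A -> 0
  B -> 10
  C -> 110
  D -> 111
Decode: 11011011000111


Decoding:
110 -> C
110 -> C
110 -> C
0 -> A
0 -> A
111 -> D


Result: CCCAAD


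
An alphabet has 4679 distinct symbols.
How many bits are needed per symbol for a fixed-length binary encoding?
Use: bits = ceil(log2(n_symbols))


log2(4679) = 12.192
Bracket: 2^12 = 4096 < 4679 <= 2^13 = 8192
So ceil(log2(4679)) = 13

bits = ceil(log2(4679)) = ceil(12.192) = 13 bits


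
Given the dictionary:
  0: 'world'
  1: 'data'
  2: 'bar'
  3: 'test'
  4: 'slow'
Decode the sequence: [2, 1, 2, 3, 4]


Look up each index in the dictionary:
  2 -> 'bar'
  1 -> 'data'
  2 -> 'bar'
  3 -> 'test'
  4 -> 'slow'

Decoded: "bar data bar test slow"


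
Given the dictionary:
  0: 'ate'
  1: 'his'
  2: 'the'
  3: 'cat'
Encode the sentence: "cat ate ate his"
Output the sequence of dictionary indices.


Look up each word in the dictionary:
  'cat' -> 3
  'ate' -> 0
  'ate' -> 0
  'his' -> 1

Encoded: [3, 0, 0, 1]


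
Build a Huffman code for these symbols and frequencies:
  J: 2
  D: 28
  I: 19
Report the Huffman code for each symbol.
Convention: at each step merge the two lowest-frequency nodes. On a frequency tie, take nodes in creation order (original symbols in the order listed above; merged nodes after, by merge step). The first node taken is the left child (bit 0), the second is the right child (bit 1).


Huffman tree construction:
Step 1: Merge J(2) + I(19) = 21
Step 2: Merge (J+I)(21) + D(28) = 49
Read each symbol's code off the tree from the root (left child = 0, right child = 1).

Codes:
  J: 00 (length 2)
  D: 1 (length 1)
  I: 01 (length 2)
Average code length: 70/49 = 1.4286 bits/symbol


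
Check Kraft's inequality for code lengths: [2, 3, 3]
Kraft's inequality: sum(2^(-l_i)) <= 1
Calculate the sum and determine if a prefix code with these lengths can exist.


Sum = 2^(-2) + 2^(-3) + 2^(-3)
    = 0.25 + 0.125 + 0.125
    = 4/8 = 0.5
Since 0.5 <= 1, Kraft's inequality IS satisfied.
A prefix code with these lengths CAN exist.

Kraft sum = 0.5. Satisfied.


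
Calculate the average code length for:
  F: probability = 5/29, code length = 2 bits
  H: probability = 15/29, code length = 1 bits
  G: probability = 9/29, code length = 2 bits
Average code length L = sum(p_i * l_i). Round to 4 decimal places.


Weighted contributions p_i * l_i:
  F: (5/29) * 2 = 10/29
  H: (15/29) * 1 = 15/29
  G: (9/29) * 2 = 18/29
Sum = (10 + 15 + 18)/29 = 43/29

L = 43/29 = 1.4828 bits/symbol


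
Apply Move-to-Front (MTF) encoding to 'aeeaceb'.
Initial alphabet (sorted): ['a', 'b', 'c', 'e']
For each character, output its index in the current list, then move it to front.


MTF encoding:
'a': index 0 in ['a', 'b', 'c', 'e'] -> ['a', 'b', 'c', 'e']
'e': index 3 in ['a', 'b', 'c', 'e'] -> ['e', 'a', 'b', 'c']
'e': index 0 in ['e', 'a', 'b', 'c'] -> ['e', 'a', 'b', 'c']
'a': index 1 in ['e', 'a', 'b', 'c'] -> ['a', 'e', 'b', 'c']
'c': index 3 in ['a', 'e', 'b', 'c'] -> ['c', 'a', 'e', 'b']
'e': index 2 in ['c', 'a', 'e', 'b'] -> ['e', 'c', 'a', 'b']
'b': index 3 in ['e', 'c', 'a', 'b'] -> ['b', 'e', 'c', 'a']


Output: [0, 3, 0, 1, 3, 2, 3]


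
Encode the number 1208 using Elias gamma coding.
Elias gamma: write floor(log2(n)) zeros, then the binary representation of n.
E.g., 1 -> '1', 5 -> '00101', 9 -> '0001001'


num_bits = floor(log2(1208)) + 1 = 11
leading_zeros = num_bits - 1 = 10
binary(1208) = 10010111000

Elias gamma(1208) = '0000000000' + '10010111000' = 000000000010010111000 (21 bits)


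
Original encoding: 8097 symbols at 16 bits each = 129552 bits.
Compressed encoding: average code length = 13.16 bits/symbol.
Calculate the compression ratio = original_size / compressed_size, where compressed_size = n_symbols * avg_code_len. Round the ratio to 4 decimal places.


original_size = n_symbols * orig_bits = 8097 * 16 = 129552 bits
compressed_size = n_symbols * avg_code_len = 8097 * 13.16 = 106556.52 bits
ratio = original_size / compressed_size = 129552 / 106556.52 = 1.2158

Compression ratio = 1.2158


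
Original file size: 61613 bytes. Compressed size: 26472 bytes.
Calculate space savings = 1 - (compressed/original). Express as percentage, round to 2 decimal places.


ratio = compressed/original = 26472/61613 = 0.42965
savings = 1 - ratio = 1 - 0.42965 = 0.57035
as a percentage: 0.57035 * 100 = 57.04%

Space savings = 1 - 26472/61613 = 57.04%


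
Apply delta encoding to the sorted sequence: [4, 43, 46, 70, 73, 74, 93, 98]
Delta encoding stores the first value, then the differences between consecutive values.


First value: 4
Deltas:
  43 - 4 = 39
  46 - 43 = 3
  70 - 46 = 24
  73 - 70 = 3
  74 - 73 = 1
  93 - 74 = 19
  98 - 93 = 5


Delta encoded: [4, 39, 3, 24, 3, 1, 19, 5]


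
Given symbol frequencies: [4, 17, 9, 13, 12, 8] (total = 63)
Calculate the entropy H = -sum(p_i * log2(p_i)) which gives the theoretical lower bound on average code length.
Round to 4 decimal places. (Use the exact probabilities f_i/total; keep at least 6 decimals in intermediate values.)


Per-symbol terms -p_i * log2(p_i) with p_i = f_i/63:
  p = 4/63 = 0.063492: log2(p) = -3.977280, -p*log2(p) = 0.252526
  p = 17/63 = 0.269841: log2(p) = -1.889817, -p*log2(p) = 0.509951
  p = 9/63 = 0.142857: log2(p) = -2.807355, -p*log2(p) = 0.401051
  p = 13/63 = 0.206349: log2(p) = -2.276840, -p*log2(p) = 0.469824
  p = 12/63 = 0.190476: log2(p) = -2.392317, -p*log2(p) = 0.455680
  p = 8/63 = 0.126984: log2(p) = -2.977280, -p*log2(p) = 0.378067
H = 0.252526 + 0.509951 + 0.401051 + 0.469824 + 0.455680 + 0.378067 = 2.467099

H = 2.4671 bits/symbol


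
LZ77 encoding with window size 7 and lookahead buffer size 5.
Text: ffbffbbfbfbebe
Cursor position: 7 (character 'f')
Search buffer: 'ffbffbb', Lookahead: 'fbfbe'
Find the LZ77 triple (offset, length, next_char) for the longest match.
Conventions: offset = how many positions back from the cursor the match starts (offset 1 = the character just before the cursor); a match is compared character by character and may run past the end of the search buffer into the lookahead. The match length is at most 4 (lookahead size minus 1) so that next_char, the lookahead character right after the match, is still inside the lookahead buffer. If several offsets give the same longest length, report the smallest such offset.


Try each offset into the search buffer:
  offset=1 (pos 6, char 'b'): match length 0
  offset=2 (pos 5, char 'b'): match length 0
  offset=3 (pos 4, char 'f'): match length 2
  offset=4 (pos 3, char 'f'): match length 1
  offset=5 (pos 2, char 'b'): match length 0
  offset=6 (pos 1, char 'f'): match length 3
  offset=7 (pos 0, char 'f'): match length 1
Longest match has length 3 at offset 6.
next_char = character at position 7 + 3 = 10 -> 'b'

Best match: offset=6, length=3 (matching 'fbf' starting at position 1)
LZ77 triple: (6, 3, 'b')


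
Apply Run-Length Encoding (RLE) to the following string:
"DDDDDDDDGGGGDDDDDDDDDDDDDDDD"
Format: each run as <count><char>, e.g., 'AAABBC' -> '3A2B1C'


Scanning runs left to right:
  i=0: run of 'D' x 8 -> '8D'
  i=8: run of 'G' x 4 -> '4G'
  i=12: run of 'D' x 16 -> '16D'

RLE = 8D4G16D


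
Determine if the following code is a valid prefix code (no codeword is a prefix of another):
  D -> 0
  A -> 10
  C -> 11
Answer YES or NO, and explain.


Checking each pair (does one codeword prefix another?):
  D='0' vs A='10': no prefix
  D='0' vs C='11': no prefix
  A='10' vs D='0': no prefix
  A='10' vs C='11': no prefix
  C='11' vs D='0': no prefix
  C='11' vs A='10': no prefix
No violation found over all pairs.

YES -- this is a valid prefix code. No codeword is a prefix of any other codeword.


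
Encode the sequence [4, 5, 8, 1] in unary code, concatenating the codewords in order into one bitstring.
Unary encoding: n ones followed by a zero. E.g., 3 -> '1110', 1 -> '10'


Encode each number as n ones followed by a terminating 0:
  4 -> 11110 (5 bits)
  5 -> 111110 (6 bits)
  8 -> 111111110 (9 bits)
  1 -> 10 (2 bits)
Total length = 5 + 6 + 9 + 2 = 22 bits.

Unary([4, 5, 8, 1]) = 1111011111011111111010 (22 bits)


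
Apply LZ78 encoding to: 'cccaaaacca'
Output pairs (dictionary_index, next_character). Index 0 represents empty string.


LZ78 encoding steps:
Dictionary: {0: ''}
Step 1: w='' (idx 0), next='c' -> output (0, 'c'), add 'c' as idx 1
Step 2: w='c' (idx 1), next='c' -> output (1, 'c'), add 'cc' as idx 2
Step 3: w='' (idx 0), next='a' -> output (0, 'a'), add 'a' as idx 3
Step 4: w='a' (idx 3), next='a' -> output (3, 'a'), add 'aa' as idx 4
Step 5: w='a' (idx 3), next='c' -> output (3, 'c'), add 'ac' as idx 5
Step 6: w='c' (idx 1), next='a' -> output (1, 'a'), add 'ca' as idx 6


Encoded: [(0, 'c'), (1, 'c'), (0, 'a'), (3, 'a'), (3, 'c'), (1, 'a')]


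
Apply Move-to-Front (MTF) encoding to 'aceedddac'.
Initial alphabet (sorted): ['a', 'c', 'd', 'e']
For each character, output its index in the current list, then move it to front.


MTF encoding:
'a': index 0 in ['a', 'c', 'd', 'e'] -> ['a', 'c', 'd', 'e']
'c': index 1 in ['a', 'c', 'd', 'e'] -> ['c', 'a', 'd', 'e']
'e': index 3 in ['c', 'a', 'd', 'e'] -> ['e', 'c', 'a', 'd']
'e': index 0 in ['e', 'c', 'a', 'd'] -> ['e', 'c', 'a', 'd']
'd': index 3 in ['e', 'c', 'a', 'd'] -> ['d', 'e', 'c', 'a']
'd': index 0 in ['d', 'e', 'c', 'a'] -> ['d', 'e', 'c', 'a']
'd': index 0 in ['d', 'e', 'c', 'a'] -> ['d', 'e', 'c', 'a']
'a': index 3 in ['d', 'e', 'c', 'a'] -> ['a', 'd', 'e', 'c']
'c': index 3 in ['a', 'd', 'e', 'c'] -> ['c', 'a', 'd', 'e']


Output: [0, 1, 3, 0, 3, 0, 0, 3, 3]


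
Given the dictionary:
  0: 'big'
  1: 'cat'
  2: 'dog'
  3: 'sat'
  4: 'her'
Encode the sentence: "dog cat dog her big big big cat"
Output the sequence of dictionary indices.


Look up each word in the dictionary:
  'dog' -> 2
  'cat' -> 1
  'dog' -> 2
  'her' -> 4
  'big' -> 0
  'big' -> 0
  'big' -> 0
  'cat' -> 1

Encoded: [2, 1, 2, 4, 0, 0, 0, 1]


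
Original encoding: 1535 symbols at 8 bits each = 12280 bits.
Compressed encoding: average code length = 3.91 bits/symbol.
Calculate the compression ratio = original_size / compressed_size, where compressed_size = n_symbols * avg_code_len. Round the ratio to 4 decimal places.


original_size = n_symbols * orig_bits = 1535 * 8 = 12280 bits
compressed_size = n_symbols * avg_code_len = 1535 * 3.91 = 6001.85 bits
ratio = original_size / compressed_size = 12280 / 6001.85 = 2.046

Compression ratio = 2.046


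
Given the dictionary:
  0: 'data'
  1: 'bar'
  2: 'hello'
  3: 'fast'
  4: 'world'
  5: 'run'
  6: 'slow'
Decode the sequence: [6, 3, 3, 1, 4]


Look up each index in the dictionary:
  6 -> 'slow'
  3 -> 'fast'
  3 -> 'fast'
  1 -> 'bar'
  4 -> 'world'

Decoded: "slow fast fast bar world"


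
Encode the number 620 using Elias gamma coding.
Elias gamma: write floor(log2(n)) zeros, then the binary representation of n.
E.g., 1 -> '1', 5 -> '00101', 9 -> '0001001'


num_bits = floor(log2(620)) + 1 = 10
leading_zeros = num_bits - 1 = 9
binary(620) = 1001101100

Elias gamma(620) = '000000000' + '1001101100' = 0000000001001101100 (19 bits)


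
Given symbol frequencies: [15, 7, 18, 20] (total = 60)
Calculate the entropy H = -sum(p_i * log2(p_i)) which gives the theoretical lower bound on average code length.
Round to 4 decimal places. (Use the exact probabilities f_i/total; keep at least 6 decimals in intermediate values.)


Per-symbol terms -p_i * log2(p_i) with p_i = f_i/60:
  p = 15/60 = 0.250000: log2(p) = -2.000000, -p*log2(p) = 0.500000
  p = 7/60 = 0.116667: log2(p) = -3.099536, -p*log2(p) = 0.361612
  p = 18/60 = 0.300000: log2(p) = -1.736966, -p*log2(p) = 0.521090
  p = 20/60 = 0.333333: log2(p) = -1.584963, -p*log2(p) = 0.528321
H = 0.500000 + 0.361612 + 0.521090 + 0.528321 = 1.911023

H = 1.911 bits/symbol


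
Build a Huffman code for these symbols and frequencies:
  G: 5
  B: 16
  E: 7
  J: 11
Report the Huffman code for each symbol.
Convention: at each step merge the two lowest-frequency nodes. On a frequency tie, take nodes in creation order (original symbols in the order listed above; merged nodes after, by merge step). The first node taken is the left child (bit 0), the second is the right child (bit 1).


Huffman tree construction:
Step 1: Merge G(5) + E(7) = 12
Step 2: Merge J(11) + (G+E)(12) = 23
Step 3: Merge B(16) + (J+(G+E))(23) = 39
Read each symbol's code off the tree from the root (left child = 0, right child = 1).

Codes:
  G: 110 (length 3)
  B: 0 (length 1)
  E: 111 (length 3)
  J: 10 (length 2)
Average code length: 74/39 = 1.8974 bits/symbol


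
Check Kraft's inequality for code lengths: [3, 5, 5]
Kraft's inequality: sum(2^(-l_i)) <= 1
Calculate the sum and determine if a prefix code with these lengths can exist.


Sum = 2^(-3) + 2^(-5) + 2^(-5)
    = 0.125 + 0.03125 + 0.03125
    = 6/32 = 0.1875
Since 0.1875 <= 1, Kraft's inequality IS satisfied.
A prefix code with these lengths CAN exist.

Kraft sum = 0.1875. Satisfied.


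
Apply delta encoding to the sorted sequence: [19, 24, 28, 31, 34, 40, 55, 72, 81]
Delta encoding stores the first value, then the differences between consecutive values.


First value: 19
Deltas:
  24 - 19 = 5
  28 - 24 = 4
  31 - 28 = 3
  34 - 31 = 3
  40 - 34 = 6
  55 - 40 = 15
  72 - 55 = 17
  81 - 72 = 9


Delta encoded: [19, 5, 4, 3, 3, 6, 15, 17, 9]


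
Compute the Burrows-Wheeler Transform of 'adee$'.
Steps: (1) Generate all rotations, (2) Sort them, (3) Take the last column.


Rotations (sorted):
  0: $adee -> last char: e
  1: adee$ -> last char: $
  2: dee$a -> last char: a
  3: e$ade -> last char: e
  4: ee$ad -> last char: d


BWT = e$aed


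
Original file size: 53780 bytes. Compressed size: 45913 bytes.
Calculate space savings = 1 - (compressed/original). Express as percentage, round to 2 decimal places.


ratio = compressed/original = 45913/53780 = 0.853719
savings = 1 - ratio = 1 - 0.853719 = 0.146281
as a percentage: 0.146281 * 100 = 14.63%

Space savings = 1 - 45913/53780 = 14.63%


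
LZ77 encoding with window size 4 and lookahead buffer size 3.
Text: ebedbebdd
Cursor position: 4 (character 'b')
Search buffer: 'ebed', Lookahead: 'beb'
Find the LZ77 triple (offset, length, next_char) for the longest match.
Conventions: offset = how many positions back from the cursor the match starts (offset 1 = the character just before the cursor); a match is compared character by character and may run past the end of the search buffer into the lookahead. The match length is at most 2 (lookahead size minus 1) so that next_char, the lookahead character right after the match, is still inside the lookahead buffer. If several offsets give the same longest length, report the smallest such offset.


Try each offset into the search buffer:
  offset=1 (pos 3, char 'd'): match length 0
  offset=2 (pos 2, char 'e'): match length 0
  offset=3 (pos 1, char 'b'): match length 2
  offset=4 (pos 0, char 'e'): match length 0
Longest match has length 2 at offset 3.
next_char = character at position 4 + 2 = 6 -> 'b'

Best match: offset=3, length=2 (matching 'be' starting at position 1)
LZ77 triple: (3, 2, 'b')


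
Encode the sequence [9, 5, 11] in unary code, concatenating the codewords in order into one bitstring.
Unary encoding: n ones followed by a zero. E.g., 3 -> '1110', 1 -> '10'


Encode each number as n ones followed by a terminating 0:
  9 -> 1111111110 (10 bits)
  5 -> 111110 (6 bits)
  11 -> 111111111110 (12 bits)
Total length = 10 + 6 + 12 = 28 bits.

Unary([9, 5, 11]) = 1111111110111110111111111110 (28 bits)


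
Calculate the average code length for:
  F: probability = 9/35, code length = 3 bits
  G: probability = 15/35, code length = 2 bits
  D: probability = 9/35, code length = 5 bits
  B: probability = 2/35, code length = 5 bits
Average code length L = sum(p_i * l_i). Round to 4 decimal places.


Weighted contributions p_i * l_i:
  F: (9/35) * 3 = 27/35
  G: (15/35) * 2 = 30/35
  D: (9/35) * 5 = 45/35
  B: (2/35) * 5 = 10/35
Sum = (27 + 30 + 45 + 10)/35 = 112/35

L = 112/35 = 3.2000 bits/symbol


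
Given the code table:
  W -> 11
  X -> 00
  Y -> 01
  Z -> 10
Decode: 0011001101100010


Decoding:
00 -> X
11 -> W
00 -> X
11 -> W
01 -> Y
10 -> Z
00 -> X
10 -> Z


Result: XWXWYZXZ


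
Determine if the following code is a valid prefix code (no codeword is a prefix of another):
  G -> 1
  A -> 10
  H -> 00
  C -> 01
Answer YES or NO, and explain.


Checking each pair (does one codeword prefix another?):
  G='1' vs A='10': prefix -- VIOLATION

NO -- this is NOT a valid prefix code. G (1) is a prefix of A (10).


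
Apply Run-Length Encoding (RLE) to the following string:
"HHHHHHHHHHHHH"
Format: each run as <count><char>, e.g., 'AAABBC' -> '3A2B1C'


Scanning runs left to right:
  i=0: run of 'H' x 13 -> '13H'

RLE = 13H


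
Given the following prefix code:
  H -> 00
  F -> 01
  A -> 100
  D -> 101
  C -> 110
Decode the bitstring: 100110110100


Decoding step by step:
Bits 100 -> A
Bits 110 -> C
Bits 110 -> C
Bits 100 -> A


Decoded message: ACCA


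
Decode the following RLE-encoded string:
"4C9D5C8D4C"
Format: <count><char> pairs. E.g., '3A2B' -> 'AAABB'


Expanding each <count><char> pair:
  4C -> 'CCCC'
  9D -> 'DDDDDDDDD'
  5C -> 'CCCCC'
  8D -> 'DDDDDDDD'
  4C -> 'CCCC'

Decoded = CCCCDDDDDDDDDCCCCCDDDDDDDDCCCC


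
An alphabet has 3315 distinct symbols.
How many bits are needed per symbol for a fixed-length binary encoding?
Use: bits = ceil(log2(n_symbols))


log2(3315) = 11.6948
Bracket: 2^11 = 2048 < 3315 <= 2^12 = 4096
So ceil(log2(3315)) = 12

bits = ceil(log2(3315)) = ceil(11.6948) = 12 bits


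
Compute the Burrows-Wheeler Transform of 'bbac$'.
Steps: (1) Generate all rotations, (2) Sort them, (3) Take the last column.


Rotations (sorted):
  0: $bbac -> last char: c
  1: ac$bb -> last char: b
  2: bac$b -> last char: b
  3: bbac$ -> last char: $
  4: c$bba -> last char: a


BWT = cbb$a


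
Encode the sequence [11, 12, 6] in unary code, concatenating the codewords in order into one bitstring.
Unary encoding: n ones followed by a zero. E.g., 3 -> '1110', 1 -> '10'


Encode each number as n ones followed by a terminating 0:
  11 -> 111111111110 (12 bits)
  12 -> 1111111111110 (13 bits)
  6 -> 1111110 (7 bits)
Total length = 12 + 13 + 7 = 32 bits.

Unary([11, 12, 6]) = 11111111111011111111111101111110 (32 bits)


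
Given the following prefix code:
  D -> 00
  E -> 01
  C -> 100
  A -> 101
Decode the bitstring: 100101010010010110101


Decoding step by step:
Bits 100 -> C
Bits 101 -> A
Bits 01 -> E
Bits 00 -> D
Bits 100 -> C
Bits 101 -> A
Bits 101 -> A
Bits 01 -> E


Decoded message: CAEDCAAE


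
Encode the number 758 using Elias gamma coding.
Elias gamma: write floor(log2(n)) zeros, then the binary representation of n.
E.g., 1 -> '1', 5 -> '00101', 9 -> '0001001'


num_bits = floor(log2(758)) + 1 = 10
leading_zeros = num_bits - 1 = 9
binary(758) = 1011110110

Elias gamma(758) = '000000000' + '1011110110' = 0000000001011110110 (19 bits)


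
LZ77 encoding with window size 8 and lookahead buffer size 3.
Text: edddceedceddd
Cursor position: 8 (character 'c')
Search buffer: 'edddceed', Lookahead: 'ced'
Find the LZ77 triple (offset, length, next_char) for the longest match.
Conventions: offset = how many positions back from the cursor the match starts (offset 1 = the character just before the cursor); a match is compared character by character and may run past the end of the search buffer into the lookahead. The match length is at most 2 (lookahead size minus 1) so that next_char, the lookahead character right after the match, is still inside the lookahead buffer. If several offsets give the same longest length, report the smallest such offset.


Try each offset into the search buffer:
  offset=1 (pos 7, char 'd'): match length 0
  offset=2 (pos 6, char 'e'): match length 0
  offset=3 (pos 5, char 'e'): match length 0
  offset=4 (pos 4, char 'c'): match length 2
  offset=5 (pos 3, char 'd'): match length 0
  offset=6 (pos 2, char 'd'): match length 0
  offset=7 (pos 1, char 'd'): match length 0
  offset=8 (pos 0, char 'e'): match length 0
Longest match has length 2 at offset 4.
next_char = character at position 8 + 2 = 10 -> 'd'

Best match: offset=4, length=2 (matching 'ce' starting at position 4)
LZ77 triple: (4, 2, 'd')


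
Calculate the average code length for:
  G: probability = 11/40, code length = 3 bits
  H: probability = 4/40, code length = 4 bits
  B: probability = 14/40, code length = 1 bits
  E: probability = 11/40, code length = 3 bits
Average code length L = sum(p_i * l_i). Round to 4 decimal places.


Weighted contributions p_i * l_i:
  G: (11/40) * 3 = 33/40
  H: (4/40) * 4 = 16/40
  B: (14/40) * 1 = 14/40
  E: (11/40) * 3 = 33/40
Sum = (33 + 16 + 14 + 33)/40 = 96/40

L = 96/40 = 2.4000 bits/symbol


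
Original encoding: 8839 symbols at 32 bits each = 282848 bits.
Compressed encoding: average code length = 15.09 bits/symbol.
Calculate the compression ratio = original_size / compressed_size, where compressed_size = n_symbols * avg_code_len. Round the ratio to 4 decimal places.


original_size = n_symbols * orig_bits = 8839 * 32 = 282848 bits
compressed_size = n_symbols * avg_code_len = 8839 * 15.09 = 133380.51 bits
ratio = original_size / compressed_size = 282848 / 133380.51 = 2.1206

Compression ratio = 2.1206


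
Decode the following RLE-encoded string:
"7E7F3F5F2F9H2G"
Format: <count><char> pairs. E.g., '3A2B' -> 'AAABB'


Expanding each <count><char> pair:
  7E -> 'EEEEEEE'
  7F -> 'FFFFFFF'
  3F -> 'FFF'
  5F -> 'FFFFF'
  2F -> 'FF'
  9H -> 'HHHHHHHHH'
  2G -> 'GG'

Decoded = EEEEEEEFFFFFFFFFFFFFFFFFHHHHHHHHHGG


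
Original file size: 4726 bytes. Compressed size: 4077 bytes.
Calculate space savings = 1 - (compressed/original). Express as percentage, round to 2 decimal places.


ratio = compressed/original = 4077/4726 = 0.862675
savings = 1 - ratio = 1 - 0.862675 = 0.137325
as a percentage: 0.137325 * 100 = 13.73%

Space savings = 1 - 4077/4726 = 13.73%


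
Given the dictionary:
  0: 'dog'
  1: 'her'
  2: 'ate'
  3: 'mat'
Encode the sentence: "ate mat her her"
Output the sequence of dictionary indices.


Look up each word in the dictionary:
  'ate' -> 2
  'mat' -> 3
  'her' -> 1
  'her' -> 1

Encoded: [2, 3, 1, 1]


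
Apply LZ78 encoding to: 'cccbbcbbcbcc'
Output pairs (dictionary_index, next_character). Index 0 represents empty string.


LZ78 encoding steps:
Dictionary: {0: ''}
Step 1: w='' (idx 0), next='c' -> output (0, 'c'), add 'c' as idx 1
Step 2: w='c' (idx 1), next='c' -> output (1, 'c'), add 'cc' as idx 2
Step 3: w='' (idx 0), next='b' -> output (0, 'b'), add 'b' as idx 3
Step 4: w='b' (idx 3), next='c' -> output (3, 'c'), add 'bc' as idx 4
Step 5: w='b' (idx 3), next='b' -> output (3, 'b'), add 'bb' as idx 5
Step 6: w='c' (idx 1), next='b' -> output (1, 'b'), add 'cb' as idx 6
Step 7: w='cc' (idx 2), end of input -> output (2, '')


Encoded: [(0, 'c'), (1, 'c'), (0, 'b'), (3, 'c'), (3, 'b'), (1, 'b'), (2, '')]


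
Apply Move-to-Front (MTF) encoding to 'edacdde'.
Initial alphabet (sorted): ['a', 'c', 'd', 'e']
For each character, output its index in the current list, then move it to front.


MTF encoding:
'e': index 3 in ['a', 'c', 'd', 'e'] -> ['e', 'a', 'c', 'd']
'd': index 3 in ['e', 'a', 'c', 'd'] -> ['d', 'e', 'a', 'c']
'a': index 2 in ['d', 'e', 'a', 'c'] -> ['a', 'd', 'e', 'c']
'c': index 3 in ['a', 'd', 'e', 'c'] -> ['c', 'a', 'd', 'e']
'd': index 2 in ['c', 'a', 'd', 'e'] -> ['d', 'c', 'a', 'e']
'd': index 0 in ['d', 'c', 'a', 'e'] -> ['d', 'c', 'a', 'e']
'e': index 3 in ['d', 'c', 'a', 'e'] -> ['e', 'd', 'c', 'a']


Output: [3, 3, 2, 3, 2, 0, 3]


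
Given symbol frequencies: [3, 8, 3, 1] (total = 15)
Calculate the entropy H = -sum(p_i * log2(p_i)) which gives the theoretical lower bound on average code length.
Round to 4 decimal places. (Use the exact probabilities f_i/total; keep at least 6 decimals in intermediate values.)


Per-symbol terms -p_i * log2(p_i) with p_i = f_i/15:
  p = 3/15 = 0.200000: log2(p) = -2.321928, -p*log2(p) = 0.464386
  p = 8/15 = 0.533333: log2(p) = -0.906891, -p*log2(p) = 0.483675
  p = 3/15 = 0.200000: log2(p) = -2.321928, -p*log2(p) = 0.464386
  p = 1/15 = 0.066667: log2(p) = -3.906891, -p*log2(p) = 0.260459
H = 0.464386 + 0.483675 + 0.464386 + 0.260459 = 1.672906

H = 1.6729 bits/symbol


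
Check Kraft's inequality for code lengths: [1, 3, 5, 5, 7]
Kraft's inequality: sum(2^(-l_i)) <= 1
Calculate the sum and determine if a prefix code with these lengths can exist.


Sum = 2^(-1) + 2^(-3) + 2^(-5) + 2^(-5) + 2^(-7)
    = 0.5 + 0.125 + 0.03125 + 0.03125 + 0.0078125
    = 89/128 = 0.6953125
Since 0.6953125 <= 1, Kraft's inequality IS satisfied.
A prefix code with these lengths CAN exist.

Kraft sum = 0.6953125. Satisfied.
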